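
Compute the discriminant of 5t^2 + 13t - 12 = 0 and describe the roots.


D = b^2 - 4ac = (13)^2 - 4(5)(-12) = 169 + 240 = 409
Since D > 0: two distinct irrational roots


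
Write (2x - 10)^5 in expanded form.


Expand (2x - 10)^5 by repeated multiplication:
  (2x - 10)^2 = 4x^2 - 40x + 100
  (2x - 10)^3 = 8x^3 - 120x^2 + 600x - 1000
  (2x - 10)^4 = 16x^4 - 320x^3 + 2400x^2 - 8000x + 10000
= 32x^5 - 800x^4 + 8000x^3 - 40000x^2 + 100000x - 100000


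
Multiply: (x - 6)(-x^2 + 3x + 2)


Distribute each term of the first polynomial:
  (x)(-x^2 + 3x + 2) = -x^3 + 3x^2 + 2x
  (-6)(-x^2 + 3x + 2) = 6x^2 - 18x - 12
Sum: -x^3 + 9x^2 - 16x - 12


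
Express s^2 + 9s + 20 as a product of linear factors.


Roots satisfy r1 + r2 = -b/a = -9 and r1*r2 = c/a = 20.
So r1 = -4, r2 = -5.
s^2 + 9s + 20 = (s - r1)(s - r2) = (s + 4)(s + 5)


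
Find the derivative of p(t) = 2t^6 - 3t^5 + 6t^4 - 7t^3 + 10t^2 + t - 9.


Apply the power rule term by term:
  d/dt(2t^6) = 12t^5
  d/dt(-3t^5) = -15t^4
  d/dt(6t^4) = 24t^3
  d/dt(-7t^3) = -21t^2
  d/dt(10t^2) = 20t
  d/dt(t) = 1
  d/dt(-9) = 0
p'(t) = 12t^5 - 15t^4 + 24t^3 - 21t^2 + 20t + 1


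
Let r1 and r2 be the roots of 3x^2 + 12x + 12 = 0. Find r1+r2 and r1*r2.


For ax^2+bx+c=0: sum = -b/a, product = c/a.
a=3, b=12, c=12
Sum = -(12)/3 = -4
Product = (12)/3 = 4


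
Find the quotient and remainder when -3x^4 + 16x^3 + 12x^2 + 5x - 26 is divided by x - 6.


(-3x^4 + 16x^3 + 12x^2 + 5x - 26) / (x - 6)
Step 1: -3x^3 * (x - 6) = -3x^4 + 18x^3; subtract.
Step 2: -2x^2 * (x - 6) = -2x^3 + 12x^2; subtract.
Step 3: 0 * (x - 6) = 0; subtract.
Step 4: 5 * (x - 6) = 5x - 30; subtract.
Quotient: -3x^3 - 2x^2 + 5, Remainder: 4


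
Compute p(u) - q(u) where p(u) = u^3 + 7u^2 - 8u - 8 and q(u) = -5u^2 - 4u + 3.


Distribute the minus sign:
  (u^3 + 7u^2 - 8u - 8)
- (-5u^2 - 4u + 3)
Negate second polynomial: 5u^2 + 4u - 3
Add: u^3 + 12u^2 - 4u - 11


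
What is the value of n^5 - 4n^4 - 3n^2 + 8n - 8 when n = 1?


Using direct substitution:
  1 * (1)^5 = 1
  -4 * (1)^4 = -4
  0 * (1)^3 = 0
  -3 * (1)^2 = -3
  8 * (1)^1 = 8
  constant: -8
Sum = 1 - 4 + 0 - 3 + 8 - 8 = -6


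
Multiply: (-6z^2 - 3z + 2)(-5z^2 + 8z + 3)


Distribute each term of the first polynomial:
  (-6z^2)(-5z^2 + 8z + 3) = 30z^4 - 48z^3 - 18z^2
  (-3z)(-5z^2 + 8z + 3) = 15z^3 - 24z^2 - 9z
  (2)(-5z^2 + 8z + 3) = -10z^2 + 16z + 6
Sum: 30z^4 - 33z^3 - 52z^2 + 7z + 6


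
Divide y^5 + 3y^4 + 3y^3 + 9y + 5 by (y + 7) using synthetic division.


Synthetic division with c = -7. Coefficients: 1, 3, 3, 0, 9, 5
Bring down 1.
  1 * -7 = -7; -7 + 3 = -4
  -4 * -7 = 28; 28 + 3 = 31
  31 * -7 = -217; -217 + 0 = -217
  -217 * -7 = 1519; 1519 + 9 = 1528
  1528 * -7 = -10696; -10696 + 5 = -10691
Quotient: y^4 - 4y^3 + 31y^2 - 217y + 1528, Remainder: -10691


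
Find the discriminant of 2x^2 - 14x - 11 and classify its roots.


D = b^2 - 4ac = (-14)^2 - 4(2)(-11) = 196 + 88 = 284
Since D > 0: two distinct irrational roots


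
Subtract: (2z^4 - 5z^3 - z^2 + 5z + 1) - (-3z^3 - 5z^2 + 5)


Distribute the minus sign:
  (2z^4 - 5z^3 - z^2 + 5z + 1)
- (-3z^3 - 5z^2 + 5)
Negate second polynomial: 3z^3 + 5z^2 - 5
Add: 2z^4 - 2z^3 + 4z^2 + 5z - 4


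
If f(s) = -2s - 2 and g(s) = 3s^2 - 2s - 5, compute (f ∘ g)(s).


Substitute g(s) into f:
f(g(s)) = -2*(3s^2 - 2s - 5) + (-2)
Expand and combine: -6s^2 + 4s + 8


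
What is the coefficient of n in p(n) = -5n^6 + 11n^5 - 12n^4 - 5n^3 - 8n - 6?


Read off the coefficient of n: -8


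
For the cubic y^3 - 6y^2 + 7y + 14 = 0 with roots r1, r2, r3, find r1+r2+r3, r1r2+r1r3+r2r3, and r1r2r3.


Monic cubic y^3+by^2+cy+d=0: sum=-b, pairwise sum=c, product=-d.
b=-6, c=7, d=14
r1+r2+r3 = 6
r1r2+r1r3+r2r3 = 7
r1r2r3 = -14


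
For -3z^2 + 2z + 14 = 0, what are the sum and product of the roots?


For az^2+bz+c=0: sum = -b/a, product = c/a.
a=-3, b=2, c=14
Sum = -(2)/-3 = 2/3
Product = (14)/-3 = -14/3


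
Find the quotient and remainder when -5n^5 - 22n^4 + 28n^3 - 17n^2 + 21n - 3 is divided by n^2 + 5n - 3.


(-5n^5 - 22n^4 + 28n^3 - 17n^2 + 21n - 3) / (n^2 + 5n - 3)
Step 1: -5n^3 * (n^2 + 5n - 3) = -5n^5 - 25n^4 + 15n^3; subtract.
Step 2: 3n^2 * (n^2 + 5n - 3) = 3n^4 + 15n^3 - 9n^2; subtract.
Step 3: -2n * (n^2 + 5n - 3) = -2n^3 - 10n^2 + 6n; subtract.
Step 4: 2 * (n^2 + 5n - 3) = 2n^2 + 10n - 6; subtract.
Quotient: -5n^3 + 3n^2 - 2n + 2, Remainder: 5n + 3


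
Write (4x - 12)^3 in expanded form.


Expand (4x - 12)^3 by repeated multiplication:
  (4x - 12)^2 = 16x^2 - 96x + 144
= 64x^3 - 576x^2 + 1728x - 1728


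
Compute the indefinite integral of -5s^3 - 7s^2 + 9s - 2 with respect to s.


Reverse power rule on each term:
  ∫ -5s^3 ds = -(5/4)s^4
  ∫ -7s^2 ds = -(7/3)s^3
  ∫ 9s ds = (9/2)s^2
  ∫ -2 ds = -2s
F(s) = -(5/4)s^4 - (7/3)s^3 + (9/2)s^2 - 2s + C


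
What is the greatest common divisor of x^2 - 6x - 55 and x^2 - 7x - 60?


Factor each:
  x^2 - 6x - 55 = (x + 5)(x - 11)
  x^2 - 7x - 60 = (x + 5)(x - 12)
Common monic factor: x + 5


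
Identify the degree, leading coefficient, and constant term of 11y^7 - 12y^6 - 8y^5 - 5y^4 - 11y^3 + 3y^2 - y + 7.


Highest power of y is 7, with coefficient 11. Constant term is 7.
Degree = 7, leading coefficient = 11, constant term = 7


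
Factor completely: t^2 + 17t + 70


Roots satisfy r1 + r2 = -b/a = -17 and r1*r2 = c/a = 70.
So r1 = -10, r2 = -7.
t^2 + 17t + 70 = (t - r1)(t - r2) = (t + 10)(t + 7)


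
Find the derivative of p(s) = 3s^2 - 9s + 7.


Apply the power rule term by term:
  d/ds(3s^2) = 6s
  d/ds(-9s) = -9
  d/ds(7) = 0
p'(s) = 6s - 9


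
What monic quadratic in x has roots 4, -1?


p(x) = (x - 4)(x + 1)
Expand: x^2 - 3x - 4


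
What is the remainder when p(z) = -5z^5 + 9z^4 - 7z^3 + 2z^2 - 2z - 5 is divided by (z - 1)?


By the Remainder Theorem, the remainder equals p(1):
  -5*(1)^5 = -5
  9*(1)^4 = 9
  -7*(1)^3 = -7
  2*(1)^2 = 2
  -2*(1)^1 = -2
  constant: -5
Sum: -5 + 9 - 7 + 2 - 2 - 5 = -8


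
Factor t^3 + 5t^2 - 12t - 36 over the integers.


Try integer roots (divisors of -36). t=-6: p(-6)=0.
Divide out (t + 6): quotient is t^2 - t - 6.
Factor the quadratic: (t + 2)(t - 3)
Result: (t + 6)(t + 2)(t - 3)


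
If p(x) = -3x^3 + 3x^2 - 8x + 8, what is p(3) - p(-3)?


p(3) = -70
p(-3) = 140
p(3) - p(-3) = -70 - 140 = -210


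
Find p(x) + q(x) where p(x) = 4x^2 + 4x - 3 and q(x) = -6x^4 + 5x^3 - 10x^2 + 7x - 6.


Align terms by degree and add:
  4x^2 + 4x - 3
  -6x^4 + 5x^3 - 10x^2 + 7x - 6
= -6x^4 + 5x^3 - 6x^2 + 11x - 9


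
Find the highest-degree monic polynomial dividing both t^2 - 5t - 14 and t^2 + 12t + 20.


Factor each:
  t^2 - 5t - 14 = (t + 2)(t - 7)
  t^2 + 12t + 20 = (t + 2)(t + 10)
Common monic factor: t + 2


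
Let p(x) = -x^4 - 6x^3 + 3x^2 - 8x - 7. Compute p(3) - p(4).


p(3) = -247
p(4) = -631
p(3) - p(4) = -247 + 631 = 384


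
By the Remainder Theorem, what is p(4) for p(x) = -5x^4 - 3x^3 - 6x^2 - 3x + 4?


By the Remainder Theorem, the remainder equals p(4):
  -5*(4)^4 = -1280
  -3*(4)^3 = -192
  -6*(4)^2 = -96
  -3*(4)^1 = -12
  constant: 4
Sum: -1280 - 192 - 96 - 12 + 4 = -1576


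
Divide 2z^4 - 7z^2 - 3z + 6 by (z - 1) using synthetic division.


Synthetic division with c = 1. Coefficients: 2, 0, -7, -3, 6
Bring down 2.
  2 * 1 = 2; 2 + 0 = 2
  2 * 1 = 2; 2 - 7 = -5
  -5 * 1 = -5; -5 - 3 = -8
  -8 * 1 = -8; -8 + 6 = -2
Quotient: 2z^3 + 2z^2 - 5z - 8, Remainder: -2


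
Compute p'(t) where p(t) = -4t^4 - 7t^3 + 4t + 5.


Apply the power rule term by term:
  d/dt(-4t^4) = -16t^3
  d/dt(-7t^3) = -21t^2
  d/dt(4t) = 4
  d/dt(5) = 0
p'(t) = -16t^3 - 21t^2 + 4


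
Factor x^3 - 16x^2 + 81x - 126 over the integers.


Try integer roots (divisors of -126). x=3: p(3)=0.
Divide out (x - 3): quotient is x^2 - 13x + 42.
Factor the quadratic: (x - 6)(x - 7)
Result: (x - 3)(x - 6)(x - 7)


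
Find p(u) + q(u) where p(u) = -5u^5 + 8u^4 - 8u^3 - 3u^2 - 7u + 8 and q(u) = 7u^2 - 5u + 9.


Align terms by degree and add:
  -5u^5 + 8u^4 - 8u^3 - 3u^2 - 7u + 8
+ 7u^2 - 5u + 9
= -5u^5 + 8u^4 - 8u^3 + 4u^2 - 12u + 17


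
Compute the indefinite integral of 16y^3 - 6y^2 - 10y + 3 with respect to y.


Reverse power rule on each term:
  ∫ 16y^3 dy = 4y^4
  ∫ -6y^2 dy = -2y^3
  ∫ -10y dy = -5y^2
  ∫ 3 dy = 3y
F(y) = 4y^4 - 2y^3 - 5y^2 + 3y + C


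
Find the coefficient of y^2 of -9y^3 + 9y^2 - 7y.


Read off the coefficient of y^2: 9


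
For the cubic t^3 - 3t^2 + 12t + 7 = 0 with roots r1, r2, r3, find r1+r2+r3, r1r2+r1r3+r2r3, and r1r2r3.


Monic cubic t^3+bt^2+ct+d=0: sum=-b, pairwise sum=c, product=-d.
b=-3, c=12, d=7
r1+r2+r3 = 3
r1r2+r1r3+r2r3 = 12
r1r2r3 = -7


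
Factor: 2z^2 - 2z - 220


Roots satisfy r1 + r2 = -b/a = 1 and r1*r2 = c/a = -110.
So r1 = 11, r2 = -10.
2z^2 - 2z - 220 = 2(z - r1)(z - r2) = 2(z - 11)(z + 10)


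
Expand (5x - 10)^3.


Expand (5x - 10)^3 by repeated multiplication:
  (5x - 10)^2 = 25x^2 - 100x + 100
= 125x^3 - 750x^2 + 1500x - 1000


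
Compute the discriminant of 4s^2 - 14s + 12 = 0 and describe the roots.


D = b^2 - 4ac = (-14)^2 - 4(4)(12) = 196 - 192 = 4
Since D > 0: two distinct rational roots


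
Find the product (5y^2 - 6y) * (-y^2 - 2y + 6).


Distribute each term of the first polynomial:
  (5y^2)(-y^2 - 2y + 6) = -5y^4 - 10y^3 + 30y^2
  (-6y)(-y^2 - 2y + 6) = 6y^3 + 12y^2 - 36y
Sum: -5y^4 - 4y^3 + 42y^2 - 36y


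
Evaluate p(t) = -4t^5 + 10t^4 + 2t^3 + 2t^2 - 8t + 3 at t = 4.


Using direct substitution:
  -4 * (4)^5 = -4096
  10 * (4)^4 = 2560
  2 * (4)^3 = 128
  2 * (4)^2 = 32
  -8 * (4)^1 = -32
  constant: 3
Sum = -4096 + 2560 + 128 + 32 - 32 + 3 = -1405


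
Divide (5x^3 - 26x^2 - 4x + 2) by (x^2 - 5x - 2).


(5x^3 - 26x^2 - 4x + 2) / (x^2 - 5x - 2)
Step 1: 5x * (x^2 - 5x - 2) = 5x^3 - 25x^2 - 10x; subtract.
Step 2: -1 * (x^2 - 5x - 2) = -x^2 + 5x + 2; subtract.
Quotient: 5x - 1, Remainder: x


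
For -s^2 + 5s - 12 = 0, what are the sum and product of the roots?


For as^2+bs+c=0: sum = -b/a, product = c/a.
a=-1, b=5, c=-12
Sum = -(5)/-1 = 5
Product = (-12)/-1 = 12


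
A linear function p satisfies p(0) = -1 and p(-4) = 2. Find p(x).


p(x) = mx + b. Using p(0)=-1, p(-4)=2:
m = (-1 - 2)/(0 + 4) = -3/4 = -3/4
b = -1 - m*(0) = -1 = -1
p(x) = -(3/4)x - 1


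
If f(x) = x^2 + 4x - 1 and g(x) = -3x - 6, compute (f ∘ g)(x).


Substitute g(x) into f:
f(g(x)) = 1*(-3x - 6)^2 + 4*(-3x - 6) + (-1)
(-3x - 6)^2 = 9x^2 + 36x + 36
Expand and combine: 9x^2 + 24x + 11


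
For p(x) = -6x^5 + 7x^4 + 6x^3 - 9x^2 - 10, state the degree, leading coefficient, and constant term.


Highest power of x is 5, with coefficient -6. Constant term is -10.
Degree = 5, leading coefficient = -6, constant term = -10


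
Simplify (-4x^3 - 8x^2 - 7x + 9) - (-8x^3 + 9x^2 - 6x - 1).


Distribute the minus sign:
  (-4x^3 - 8x^2 - 7x + 9)
- (-8x^3 + 9x^2 - 6x - 1)
Negate second polynomial: 8x^3 - 9x^2 + 6x + 1
Add: 4x^3 - 17x^2 - x + 10


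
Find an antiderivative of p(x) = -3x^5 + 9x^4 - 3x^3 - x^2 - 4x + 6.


Reverse power rule on each term:
  ∫ -3x^5 dx = -(1/2)x^6
  ∫ 9x^4 dx = (9/5)x^5
  ∫ -3x^3 dx = -(3/4)x^4
  ∫ -x^2 dx = -(1/3)x^3
  ∫ -4x dx = -2x^2
  ∫ 6 dx = 6x
F(x) = -(1/2)x^6 + (9/5)x^5 - (3/4)x^4 - (1/3)x^3 - 2x^2 + 6x + C


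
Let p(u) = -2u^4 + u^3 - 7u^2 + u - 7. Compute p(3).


Using direct substitution:
  -2 * (3)^4 = -162
  1 * (3)^3 = 27
  -7 * (3)^2 = -63
  1 * (3)^1 = 3
  constant: -7
Sum = -162 + 27 - 63 + 3 - 7 = -202


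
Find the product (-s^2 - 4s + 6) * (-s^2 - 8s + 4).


Distribute each term of the first polynomial:
  (-s^2)(-s^2 - 8s + 4) = s^4 + 8s^3 - 4s^2
  (-4s)(-s^2 - 8s + 4) = 4s^3 + 32s^2 - 16s
  (6)(-s^2 - 8s + 4) = -6s^2 - 48s + 24
Sum: s^4 + 12s^3 + 22s^2 - 64s + 24


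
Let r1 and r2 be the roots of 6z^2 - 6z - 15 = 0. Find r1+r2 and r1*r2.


For az^2+bz+c=0: sum = -b/a, product = c/a.
a=6, b=-6, c=-15
Sum = -(-6)/6 = 1
Product = (-15)/6 = -5/2


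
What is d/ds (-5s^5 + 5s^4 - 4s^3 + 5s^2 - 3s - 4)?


Apply the power rule term by term:
  d/ds(-5s^5) = -25s^4
  d/ds(5s^4) = 20s^3
  d/ds(-4s^3) = -12s^2
  d/ds(5s^2) = 10s
  d/ds(-3s) = -3
  d/ds(-4) = 0
p'(s) = -25s^4 + 20s^3 - 12s^2 + 10s - 3


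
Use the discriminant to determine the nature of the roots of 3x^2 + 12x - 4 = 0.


D = b^2 - 4ac = (12)^2 - 4(3)(-4) = 144 + 48 = 192
Since D > 0: two distinct irrational roots


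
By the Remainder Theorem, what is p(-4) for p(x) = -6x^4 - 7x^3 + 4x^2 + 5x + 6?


By the Remainder Theorem, the remainder equals p(-4):
  -6*(-4)^4 = -1536
  -7*(-4)^3 = 448
  4*(-4)^2 = 64
  5*(-4)^1 = -20
  constant: 6
Sum: -1536 + 448 + 64 - 20 + 6 = -1038


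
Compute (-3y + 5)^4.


Expand (-3y + 5)^4 by repeated multiplication:
  (-3y + 5)^2 = 9y^2 - 30y + 25
  (-3y + 5)^3 = -27y^3 + 135y^2 - 225y + 125
= 81y^4 - 540y^3 + 1350y^2 - 1500y + 625


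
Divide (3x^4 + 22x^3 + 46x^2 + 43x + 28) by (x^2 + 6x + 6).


(3x^4 + 22x^3 + 46x^2 + 43x + 28) / (x^2 + 6x + 6)
Step 1: 3x^2 * (x^2 + 6x + 6) = 3x^4 + 18x^3 + 18x^2; subtract.
Step 2: 4x * (x^2 + 6x + 6) = 4x^3 + 24x^2 + 24x; subtract.
Step 3: 4 * (x^2 + 6x + 6) = 4x^2 + 24x + 24; subtract.
Quotient: 3x^2 + 4x + 4, Remainder: -5x + 4


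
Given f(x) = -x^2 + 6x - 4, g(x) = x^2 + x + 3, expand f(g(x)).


Substitute g(x) into f:
f(g(x)) = -1*(x^2 + x + 3)^2 + 6*(x^2 + x + 3) + (-4)
(x^2 + x + 3)^2 = x^4 + 2x^3 + 7x^2 + 6x + 9
Expand and combine: -x^4 - 2x^3 - x^2 + 5


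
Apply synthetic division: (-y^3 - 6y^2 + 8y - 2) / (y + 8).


Synthetic division with c = -8. Coefficients: -1, -6, 8, -2
Bring down -1.
  -1 * -8 = 8; 8 - 6 = 2
  2 * -8 = -16; -16 + 8 = -8
  -8 * -8 = 64; 64 - 2 = 62
Quotient: -y^2 + 2y - 8, Remainder: 62


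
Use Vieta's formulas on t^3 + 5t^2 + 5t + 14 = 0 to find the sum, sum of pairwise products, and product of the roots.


Monic cubic t^3+bt^2+ct+d=0: sum=-b, pairwise sum=c, product=-d.
b=5, c=5, d=14
r1+r2+r3 = -5
r1r2+r1r3+r2r3 = 5
r1r2r3 = -14


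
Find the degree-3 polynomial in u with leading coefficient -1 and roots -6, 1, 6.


p(u) = -(u + 6)(u - 1)(u - 6)
Expand: -u^3 + u^2 + 36u - 36


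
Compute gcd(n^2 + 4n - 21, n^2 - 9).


Factor each:
  n^2 + 4n - 21 = (n - 3)(n + 7)
  n^2 - 9 = (n - 3)(n + 3)
Common monic factor: n - 3


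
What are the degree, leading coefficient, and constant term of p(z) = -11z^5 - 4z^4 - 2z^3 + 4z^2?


Highest power of z is 5, with coefficient -11. Constant term is 0.
Degree = 5, leading coefficient = -11, constant term = 0


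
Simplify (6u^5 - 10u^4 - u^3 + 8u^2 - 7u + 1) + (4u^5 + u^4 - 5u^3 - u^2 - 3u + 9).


Align terms by degree and add:
  6u^5 - 10u^4 - u^3 + 8u^2 - 7u + 1
+ 4u^5 + u^4 - 5u^3 - u^2 - 3u + 9
= 10u^5 - 9u^4 - 6u^3 + 7u^2 - 10u + 10


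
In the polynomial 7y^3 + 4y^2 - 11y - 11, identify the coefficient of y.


Read off the coefficient of y: -11


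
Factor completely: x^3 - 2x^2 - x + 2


Try integer roots (divisors of 2). x=1: p(1)=0.
Divide out (x - 1): quotient is x^2 - x - 2.
Factor the quadratic: (x - 2)(x + 1)
Result: (x - 1)(x - 2)(x + 1)


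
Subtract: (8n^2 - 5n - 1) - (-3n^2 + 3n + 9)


Distribute the minus sign:
  (8n^2 - 5n - 1)
- (-3n^2 + 3n + 9)
Negate second polynomial: 3n^2 - 3n - 9
Add: 11n^2 - 8n - 10


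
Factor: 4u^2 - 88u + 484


Roots satisfy r1 + r2 = -b/a = 22 and r1*r2 = c/a = 121.
So r1 = 11, r2 = 11.
4u^2 - 88u + 484 = 4(u - r1)(u - r2) = 4(u - 11)(u - 11)


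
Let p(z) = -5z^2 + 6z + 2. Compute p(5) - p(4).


p(5) = -93
p(4) = -54
p(5) - p(4) = -93 + 54 = -39


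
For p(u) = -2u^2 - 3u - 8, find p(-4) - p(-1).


p(-4) = -28
p(-1) = -7
p(-4) - p(-1) = -28 + 7 = -21


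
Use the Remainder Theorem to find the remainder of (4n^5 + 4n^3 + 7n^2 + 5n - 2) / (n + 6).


By the Remainder Theorem, the remainder equals p(-6):
  4*(-6)^5 = -31104
  0*(-6)^4 = 0
  4*(-6)^3 = -864
  7*(-6)^2 = 252
  5*(-6)^1 = -30
  constant: -2
Sum: -31104 + 0 - 864 + 252 - 30 - 2 = -31748


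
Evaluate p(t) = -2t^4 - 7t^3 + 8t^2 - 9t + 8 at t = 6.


Using direct substitution:
  -2 * (6)^4 = -2592
  -7 * (6)^3 = -1512
  8 * (6)^2 = 288
  -9 * (6)^1 = -54
  constant: 8
Sum = -2592 - 1512 + 288 - 54 + 8 = -3862


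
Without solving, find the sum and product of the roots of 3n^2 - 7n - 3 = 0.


For an^2+bn+c=0: sum = -b/a, product = c/a.
a=3, b=-7, c=-3
Sum = -(-7)/3 = 7/3
Product = (-3)/3 = -1


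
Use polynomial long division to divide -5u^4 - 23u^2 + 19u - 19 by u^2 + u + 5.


(-5u^4 - 23u^2 + 19u - 19) / (u^2 + u + 5)
Step 1: -5u^2 * (u^2 + u + 5) = -5u^4 - 5u^3 - 25u^2; subtract.
Step 2: 5u * (u^2 + u + 5) = 5u^3 + 5u^2 + 25u; subtract.
Step 3: -3 * (u^2 + u + 5) = -3u^2 - 3u - 15; subtract.
Quotient: -5u^2 + 5u - 3, Remainder: -3u - 4


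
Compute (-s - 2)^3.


Expand (-s - 2)^3 by repeated multiplication:
  (-s - 2)^2 = s^2 + 4s + 4
= -s^3 - 6s^2 - 12s - 8


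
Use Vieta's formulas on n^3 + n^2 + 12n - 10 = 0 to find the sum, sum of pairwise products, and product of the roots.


Monic cubic n^3+bn^2+cn+d=0: sum=-b, pairwise sum=c, product=-d.
b=1, c=12, d=-10
r1+r2+r3 = -1
r1r2+r1r3+r2r3 = 12
r1r2r3 = 10


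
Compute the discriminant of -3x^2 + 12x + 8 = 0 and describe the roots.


D = b^2 - 4ac = (12)^2 - 4(-3)(8) = 144 + 96 = 240
Since D > 0: two distinct irrational roots


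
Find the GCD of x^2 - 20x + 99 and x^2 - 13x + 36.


Factor each:
  x^2 - 20x + 99 = (x - 9)(x - 11)
  x^2 - 13x + 36 = (x - 9)(x - 4)
Common monic factor: x - 9


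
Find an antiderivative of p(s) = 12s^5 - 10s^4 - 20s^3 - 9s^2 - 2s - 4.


Reverse power rule on each term:
  ∫ 12s^5 ds = 2s^6
  ∫ -10s^4 ds = -2s^5
  ∫ -20s^3 ds = -5s^4
  ∫ -9s^2 ds = -3s^3
  ∫ -2s ds = -s^2
  ∫ -4 ds = -4s
F(s) = 2s^6 - 2s^5 - 5s^4 - 3s^3 - s^2 - 4s + C


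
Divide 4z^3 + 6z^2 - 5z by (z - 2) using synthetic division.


Synthetic division with c = 2. Coefficients: 4, 6, -5, 0
Bring down 4.
  4 * 2 = 8; 8 + 6 = 14
  14 * 2 = 28; 28 - 5 = 23
  23 * 2 = 46; 46 + 0 = 46
Quotient: 4z^2 + 14z + 23, Remainder: 46


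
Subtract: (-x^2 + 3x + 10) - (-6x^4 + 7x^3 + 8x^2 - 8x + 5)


Distribute the minus sign:
  (-x^2 + 3x + 10)
- (-6x^4 + 7x^3 + 8x^2 - 8x + 5)
Negate second polynomial: 6x^4 - 7x^3 - 8x^2 + 8x - 5
Add: 6x^4 - 7x^3 - 9x^2 + 11x + 5


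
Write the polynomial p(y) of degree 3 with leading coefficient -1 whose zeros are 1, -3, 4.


p(y) = -(y - 1)(y + 3)(y - 4)
Expand: -y^3 + 2y^2 + 11y - 12


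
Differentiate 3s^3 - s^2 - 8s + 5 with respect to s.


Apply the power rule term by term:
  d/ds(3s^3) = 9s^2
  d/ds(-s^2) = -2s
  d/ds(-8s) = -8
  d/ds(5) = 0
p'(s) = 9s^2 - 2s - 8


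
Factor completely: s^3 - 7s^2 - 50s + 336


Try integer roots (divisors of 336). s=6: p(6)=0.
Divide out (s - 6): quotient is s^2 - s - 56.
Factor the quadratic: (s + 7)(s - 8)
Result: (s - 6)(s + 7)(s - 8)


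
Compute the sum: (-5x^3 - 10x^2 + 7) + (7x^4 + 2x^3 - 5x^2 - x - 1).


Align terms by degree and add:
  -5x^3 - 10x^2 + 7
+ 7x^4 + 2x^3 - 5x^2 - x - 1
= 7x^4 - 3x^3 - 15x^2 - x + 6


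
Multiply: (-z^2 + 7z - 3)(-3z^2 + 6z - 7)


Distribute each term of the first polynomial:
  (-z^2)(-3z^2 + 6z - 7) = 3z^4 - 6z^3 + 7z^2
  (7z)(-3z^2 + 6z - 7) = -21z^3 + 42z^2 - 49z
  (-3)(-3z^2 + 6z - 7) = 9z^2 - 18z + 21
Sum: 3z^4 - 27z^3 + 58z^2 - 67z + 21


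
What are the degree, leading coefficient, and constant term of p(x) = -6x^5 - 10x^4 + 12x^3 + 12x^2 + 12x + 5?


Highest power of x is 5, with coefficient -6. Constant term is 5.
Degree = 5, leading coefficient = -6, constant term = 5


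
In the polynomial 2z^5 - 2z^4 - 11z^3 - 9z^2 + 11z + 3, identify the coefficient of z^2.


Read off the coefficient of z^2: -9


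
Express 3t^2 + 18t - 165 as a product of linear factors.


Roots satisfy r1 + r2 = -b/a = -6 and r1*r2 = c/a = -55.
So r1 = -11, r2 = 5.
3t^2 + 18t - 165 = 3(t - r1)(t - r2) = 3(t + 11)(t - 5)


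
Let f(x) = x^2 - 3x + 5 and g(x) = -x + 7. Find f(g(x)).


Substitute g(x) into f:
f(g(x)) = 1*(-x + 7)^2 + (-3)*(-x + 7) + 5
(-x + 7)^2 = x^2 - 14x + 49
Expand and combine: x^2 - 11x + 33


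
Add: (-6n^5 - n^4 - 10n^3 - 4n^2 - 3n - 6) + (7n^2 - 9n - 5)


Align terms by degree and add:
  -6n^5 - n^4 - 10n^3 - 4n^2 - 3n - 6
+ 7n^2 - 9n - 5
= -6n^5 - n^4 - 10n^3 + 3n^2 - 12n - 11


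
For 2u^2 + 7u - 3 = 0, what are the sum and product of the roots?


For au^2+bu+c=0: sum = -b/a, product = c/a.
a=2, b=7, c=-3
Sum = -(7)/2 = -7/2
Product = (-3)/2 = -3/2


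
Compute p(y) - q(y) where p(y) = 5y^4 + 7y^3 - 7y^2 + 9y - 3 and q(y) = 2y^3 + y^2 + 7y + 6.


Distribute the minus sign:
  (5y^4 + 7y^3 - 7y^2 + 9y - 3)
- (2y^3 + y^2 + 7y + 6)
Negate second polynomial: -2y^3 - y^2 - 7y - 6
Add: 5y^4 + 5y^3 - 8y^2 + 2y - 9


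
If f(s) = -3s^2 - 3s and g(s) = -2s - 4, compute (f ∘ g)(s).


Substitute g(s) into f:
f(g(s)) = -3*(-2s - 4)^2 + (-3)*(-2s - 4)
(-2s - 4)^2 = 4s^2 + 16s + 16
Expand and combine: -12s^2 - 42s - 36


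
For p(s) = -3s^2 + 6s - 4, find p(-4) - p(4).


p(-4) = -76
p(4) = -28
p(-4) - p(4) = -76 + 28 = -48


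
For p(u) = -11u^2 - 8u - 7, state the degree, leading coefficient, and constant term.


Highest power of u is 2, with coefficient -11. Constant term is -7.
Degree = 2, leading coefficient = -11, constant term = -7


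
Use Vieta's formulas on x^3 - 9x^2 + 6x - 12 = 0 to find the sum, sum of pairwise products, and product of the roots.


Monic cubic x^3+bx^2+cx+d=0: sum=-b, pairwise sum=c, product=-d.
b=-9, c=6, d=-12
r1+r2+r3 = 9
r1r2+r1r3+r2r3 = 6
r1r2r3 = 12


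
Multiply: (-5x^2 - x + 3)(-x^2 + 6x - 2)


Distribute each term of the first polynomial:
  (-5x^2)(-x^2 + 6x - 2) = 5x^4 - 30x^3 + 10x^2
  (-x)(-x^2 + 6x - 2) = x^3 - 6x^2 + 2x
  (3)(-x^2 + 6x - 2) = -3x^2 + 18x - 6
Sum: 5x^4 - 29x^3 + x^2 + 20x - 6


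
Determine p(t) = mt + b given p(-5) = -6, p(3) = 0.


p(t) = mt + b. Using p(-5)=-6, p(3)=0:
m = (-6)/(-5 - 3) = -6/-8 = 3/4
b = -6 - m*(-5) = -6 + 15/4 = -9/4
p(t) = (3/4)t - (9/4)


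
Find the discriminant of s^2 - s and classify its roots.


D = b^2 - 4ac = (-1)^2 - 4(1)(0) = 1 = 1
Since D > 0: two distinct rational roots


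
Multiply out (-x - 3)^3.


Expand (-x - 3)^3 by repeated multiplication:
  (-x - 3)^2 = x^2 + 6x + 9
= -x^3 - 9x^2 - 27x - 27


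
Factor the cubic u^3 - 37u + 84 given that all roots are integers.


Try integer roots (divisors of 84). u=4: p(4)=0.
Divide out (u - 4): quotient is u^2 + 4u - 21.
Factor the quadratic: (u - 3)(u + 7)
Result: (u - 4)(u - 3)(u + 7)


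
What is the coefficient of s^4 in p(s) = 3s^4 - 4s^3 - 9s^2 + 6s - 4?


Read off the coefficient of s^4: 3


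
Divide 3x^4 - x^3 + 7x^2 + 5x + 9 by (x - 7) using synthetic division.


Synthetic division with c = 7. Coefficients: 3, -1, 7, 5, 9
Bring down 3.
  3 * 7 = 21; 21 - 1 = 20
  20 * 7 = 140; 140 + 7 = 147
  147 * 7 = 1029; 1029 + 5 = 1034
  1034 * 7 = 7238; 7238 + 9 = 7247
Quotient: 3x^3 + 20x^2 + 147x + 1034, Remainder: 7247


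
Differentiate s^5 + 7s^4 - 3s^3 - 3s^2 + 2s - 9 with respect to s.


Apply the power rule term by term:
  d/ds(s^5) = 5s^4
  d/ds(7s^4) = 28s^3
  d/ds(-3s^3) = -9s^2
  d/ds(-3s^2) = -6s
  d/ds(2s) = 2
  d/ds(-9) = 0
p'(s) = 5s^4 + 28s^3 - 9s^2 - 6s + 2


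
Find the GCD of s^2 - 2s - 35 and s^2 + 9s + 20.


Factor each:
  s^2 - 2s - 35 = (s + 5)(s - 7)
  s^2 + 9s + 20 = (s + 5)(s + 4)
Common monic factor: s + 5


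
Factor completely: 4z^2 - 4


Roots satisfy r1 + r2 = -b/a = 0 and r1*r2 = c/a = -1.
So r1 = -1, r2 = 1.
4z^2 - 4 = 4(z - r1)(z - r2) = 4(z + 1)(z - 1)


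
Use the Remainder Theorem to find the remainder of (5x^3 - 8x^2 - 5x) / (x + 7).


By the Remainder Theorem, the remainder equals p(-7):
  5*(-7)^3 = -1715
  -8*(-7)^2 = -392
  -5*(-7)^1 = 35
  constant: 0
Sum: -1715 - 392 + 35 + 0 = -2072


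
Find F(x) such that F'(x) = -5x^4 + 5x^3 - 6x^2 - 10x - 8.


Reverse power rule on each term:
  ∫ -5x^4 dx = -x^5
  ∫ 5x^3 dx = (5/4)x^4
  ∫ -6x^2 dx = -2x^3
  ∫ -10x dx = -5x^2
  ∫ -8 dx = -8x
F(x) = -x^5 + (5/4)x^4 - 2x^3 - 5x^2 - 8x + C


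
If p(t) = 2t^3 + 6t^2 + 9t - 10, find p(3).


Using direct substitution:
  2 * (3)^3 = 54
  6 * (3)^2 = 54
  9 * (3)^1 = 27
  constant: -10
Sum = 54 + 54 + 27 - 10 = 125


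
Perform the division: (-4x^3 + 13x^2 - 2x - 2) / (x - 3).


(-4x^3 + 13x^2 - 2x - 2) / (x - 3)
Step 1: -4x^2 * (x - 3) = -4x^3 + 12x^2; subtract.
Step 2: x * (x - 3) = x^2 - 3x; subtract.
Step 3: 1 * (x - 3) = x - 3; subtract.
Quotient: -4x^2 + x + 1, Remainder: 1


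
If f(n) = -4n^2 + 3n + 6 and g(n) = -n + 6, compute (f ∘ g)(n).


Substitute g(n) into f:
f(g(n)) = -4*(-n + 6)^2 + 3*(-n + 6) + 6
(-n + 6)^2 = n^2 - 12n + 36
Expand and combine: -4n^2 + 45n - 120


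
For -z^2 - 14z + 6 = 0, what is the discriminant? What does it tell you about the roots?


D = b^2 - 4ac = (-14)^2 - 4(-1)(6) = 196 + 24 = 220
Since D > 0: two distinct irrational roots


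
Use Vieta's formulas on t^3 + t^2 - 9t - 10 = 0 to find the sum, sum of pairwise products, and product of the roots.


Monic cubic t^3+bt^2+ct+d=0: sum=-b, pairwise sum=c, product=-d.
b=1, c=-9, d=-10
r1+r2+r3 = -1
r1r2+r1r3+r2r3 = -9
r1r2r3 = 10


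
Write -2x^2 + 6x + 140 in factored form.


Roots satisfy r1 + r2 = -b/a = 3 and r1*r2 = c/a = -70.
So r1 = 10, r2 = -7.
-2x^2 + 6x + 140 = -2(x - r1)(x - r2) = -2(x - 10)(x + 7)


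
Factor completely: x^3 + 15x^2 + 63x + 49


Try integer roots (divisors of 49). x=-1: p(-1)=0.
Divide out (x + 1): quotient is x^2 + 14x + 49.
Factor the quadratic: (x + 7)(x + 7)
Result: (x + 1)(x + 7)(x + 7)


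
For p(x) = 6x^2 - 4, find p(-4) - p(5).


p(-4) = 92
p(5) = 146
p(-4) - p(5) = 92 - 146 = -54


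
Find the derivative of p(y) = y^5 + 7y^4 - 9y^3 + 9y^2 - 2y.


Apply the power rule term by term:
  d/dy(y^5) = 5y^4
  d/dy(7y^4) = 28y^3
  d/dy(-9y^3) = -27y^2
  d/dy(9y^2) = 18y
  d/dy(-2y) = -2
p'(y) = 5y^4 + 28y^3 - 27y^2 + 18y - 2


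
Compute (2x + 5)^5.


Expand (2x + 5)^5 by repeated multiplication:
  (2x + 5)^2 = 4x^2 + 20x + 25
  (2x + 5)^3 = 8x^3 + 60x^2 + 150x + 125
  (2x + 5)^4 = 16x^4 + 160x^3 + 600x^2 + 1000x + 625
= 32x^5 + 400x^4 + 2000x^3 + 5000x^2 + 6250x + 3125


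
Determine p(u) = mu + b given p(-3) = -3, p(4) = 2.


p(u) = mu + b. Using p(-3)=-3, p(4)=2:
m = (-3 - 2)/(-3 - 4) = -5/-7 = 5/7
b = -3 - m*(-3) = -3 + 15/7 = -6/7
p(u) = (5/7)u - (6/7)


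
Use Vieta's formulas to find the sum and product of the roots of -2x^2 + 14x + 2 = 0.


For ax^2+bx+c=0: sum = -b/a, product = c/a.
a=-2, b=14, c=2
Sum = -(14)/-2 = 7
Product = (2)/-2 = -1


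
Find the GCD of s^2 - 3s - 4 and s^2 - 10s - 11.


Factor each:
  s^2 - 3s - 4 = (s + 1)(s - 4)
  s^2 - 10s - 11 = (s + 1)(s - 11)
Common monic factor: s + 1


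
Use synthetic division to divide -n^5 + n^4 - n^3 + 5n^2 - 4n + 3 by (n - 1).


Synthetic division with c = 1. Coefficients: -1, 1, -1, 5, -4, 3
Bring down -1.
  -1 * 1 = -1; -1 + 1 = 0
  0 * 1 = 0; 0 - 1 = -1
  -1 * 1 = -1; -1 + 5 = 4
  4 * 1 = 4; 4 - 4 = 0
  0 * 1 = 0; 0 + 3 = 3
Quotient: -n^4 - n^2 + 4n, Remainder: 3


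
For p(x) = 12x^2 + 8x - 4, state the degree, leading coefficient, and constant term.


Highest power of x is 2, with coefficient 12. Constant term is -4.
Degree = 2, leading coefficient = 12, constant term = -4


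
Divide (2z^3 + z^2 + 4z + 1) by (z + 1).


(2z^3 + z^2 + 4z + 1) / (z + 1)
Step 1: 2z^2 * (z + 1) = 2z^3 + 2z^2; subtract.
Step 2: -z * (z + 1) = -z^2 - z; subtract.
Step 3: 5 * (z + 1) = 5z + 5; subtract.
Quotient: 2z^2 - z + 5, Remainder: -4


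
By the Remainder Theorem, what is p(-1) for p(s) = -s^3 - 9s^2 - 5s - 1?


By the Remainder Theorem, the remainder equals p(-1):
  -1*(-1)^3 = 1
  -9*(-1)^2 = -9
  -5*(-1)^1 = 5
  constant: -1
Sum: 1 - 9 + 5 - 1 = -4


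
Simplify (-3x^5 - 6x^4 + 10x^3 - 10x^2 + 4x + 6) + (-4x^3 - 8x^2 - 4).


Align terms by degree and add:
  -3x^5 - 6x^4 + 10x^3 - 10x^2 + 4x + 6
  -4x^3 - 8x^2 - 4
= -3x^5 - 6x^4 + 6x^3 - 18x^2 + 4x + 2


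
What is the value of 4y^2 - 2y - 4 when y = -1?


Using direct substitution:
  4 * (-1)^2 = 4
  -2 * (-1)^1 = 2
  constant: -4
Sum = 4 + 2 - 4 = 2


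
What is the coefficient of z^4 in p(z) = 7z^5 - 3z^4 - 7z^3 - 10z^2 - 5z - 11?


Read off the coefficient of z^4: -3


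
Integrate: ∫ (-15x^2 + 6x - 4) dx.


Reverse power rule on each term:
  ∫ -15x^2 dx = -5x^3
  ∫ 6x dx = 3x^2
  ∫ -4 dx = -4x
F(x) = -5x^3 + 3x^2 - 4x + C


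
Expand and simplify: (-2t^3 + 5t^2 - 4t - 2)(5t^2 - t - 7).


Distribute each term of the first polynomial:
  (-2t^3)(5t^2 - t - 7) = -10t^5 + 2t^4 + 14t^3
  (5t^2)(5t^2 - t - 7) = 25t^4 - 5t^3 - 35t^2
  (-4t)(5t^2 - t - 7) = -20t^3 + 4t^2 + 28t
  (-2)(5t^2 - t - 7) = -10t^2 + 2t + 14
Sum: -10t^5 + 27t^4 - 11t^3 - 41t^2 + 30t + 14


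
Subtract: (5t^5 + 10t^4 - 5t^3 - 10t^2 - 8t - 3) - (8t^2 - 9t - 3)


Distribute the minus sign:
  (5t^5 + 10t^4 - 5t^3 - 10t^2 - 8t - 3)
- (8t^2 - 9t - 3)
Negate second polynomial: -8t^2 + 9t + 3
Add: 5t^5 + 10t^4 - 5t^3 - 18t^2 + t


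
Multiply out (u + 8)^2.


Expand (u + 8)^2 by repeated multiplication:
= u^2 + 16u + 64


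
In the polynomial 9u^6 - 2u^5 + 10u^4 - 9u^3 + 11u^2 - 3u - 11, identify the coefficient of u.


Read off the coefficient of u: -3


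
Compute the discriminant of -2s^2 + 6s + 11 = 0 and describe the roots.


D = b^2 - 4ac = (6)^2 - 4(-2)(11) = 36 + 88 = 124
Since D > 0: two distinct irrational roots


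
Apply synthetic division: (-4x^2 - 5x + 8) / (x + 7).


Synthetic division with c = -7. Coefficients: -4, -5, 8
Bring down -4.
  -4 * -7 = 28; 28 - 5 = 23
  23 * -7 = -161; -161 + 8 = -153
Quotient: -4x + 23, Remainder: -153


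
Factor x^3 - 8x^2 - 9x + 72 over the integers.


Try integer roots (divisors of 72). x=8: p(8)=0.
Divide out (x - 8): quotient is x^2 - 9.
Factor the quadratic: (x + 3)(x - 3)
Result: (x - 8)(x + 3)(x - 3)


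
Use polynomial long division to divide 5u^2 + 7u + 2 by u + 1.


(5u^2 + 7u + 2) / (u + 1)
Step 1: 5u * (u + 1) = 5u^2 + 5u; subtract.
Step 2: 2 * (u + 1) = 2u + 2; subtract.
Quotient: 5u + 2, Remainder: 0


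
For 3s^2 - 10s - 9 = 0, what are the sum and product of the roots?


For as^2+bs+c=0: sum = -b/a, product = c/a.
a=3, b=-10, c=-9
Sum = -(-10)/3 = 10/3
Product = (-9)/3 = -3


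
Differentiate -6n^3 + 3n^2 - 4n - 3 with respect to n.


Apply the power rule term by term:
  d/dn(-6n^3) = -18n^2
  d/dn(3n^2) = 6n
  d/dn(-4n) = -4
  d/dn(-3) = 0
p'(n) = -18n^2 + 6n - 4


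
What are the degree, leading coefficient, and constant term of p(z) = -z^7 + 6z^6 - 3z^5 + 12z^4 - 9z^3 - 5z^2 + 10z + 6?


Highest power of z is 7, with coefficient -1. Constant term is 6.
Degree = 7, leading coefficient = -1, constant term = 6


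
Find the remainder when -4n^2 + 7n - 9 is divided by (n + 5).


By the Remainder Theorem, the remainder equals p(-5):
  -4*(-5)^2 = -100
  7*(-5)^1 = -35
  constant: -9
Sum: -100 - 35 - 9 = -144


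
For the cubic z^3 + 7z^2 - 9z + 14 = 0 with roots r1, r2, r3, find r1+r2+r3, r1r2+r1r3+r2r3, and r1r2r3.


Monic cubic z^3+bz^2+cz+d=0: sum=-b, pairwise sum=c, product=-d.
b=7, c=-9, d=14
r1+r2+r3 = -7
r1r2+r1r3+r2r3 = -9
r1r2r3 = -14


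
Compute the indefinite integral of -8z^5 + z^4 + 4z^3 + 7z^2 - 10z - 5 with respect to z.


Reverse power rule on each term:
  ∫ -8z^5 dz = -(4/3)z^6
  ∫ z^4 dz = (1/5)z^5
  ∫ 4z^3 dz = z^4
  ∫ 7z^2 dz = (7/3)z^3
  ∫ -10z dz = -5z^2
  ∫ -5 dz = -5z
F(z) = -(4/3)z^6 + (1/5)z^5 + z^4 + (7/3)z^3 - 5z^2 - 5z + C


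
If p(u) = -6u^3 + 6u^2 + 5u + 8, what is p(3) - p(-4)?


p(3) = -85
p(-4) = 468
p(3) - p(-4) = -85 - 468 = -553


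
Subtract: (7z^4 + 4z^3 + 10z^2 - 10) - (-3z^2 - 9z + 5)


Distribute the minus sign:
  (7z^4 + 4z^3 + 10z^2 - 10)
- (-3z^2 - 9z + 5)
Negate second polynomial: 3z^2 + 9z - 5
Add: 7z^4 + 4z^3 + 13z^2 + 9z - 15


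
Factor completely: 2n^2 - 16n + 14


Roots satisfy r1 + r2 = -b/a = 8 and r1*r2 = c/a = 7.
So r1 = 1, r2 = 7.
2n^2 - 16n + 14 = 2(n - r1)(n - r2) = 2(n - 1)(n - 7)


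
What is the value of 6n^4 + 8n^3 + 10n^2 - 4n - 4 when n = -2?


Using direct substitution:
  6 * (-2)^4 = 96
  8 * (-2)^3 = -64
  10 * (-2)^2 = 40
  -4 * (-2)^1 = 8
  constant: -4
Sum = 96 - 64 + 40 + 8 - 4 = 76


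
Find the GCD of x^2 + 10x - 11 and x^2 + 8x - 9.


Factor each:
  x^2 + 10x - 11 = (x - 1)(x + 11)
  x^2 + 8x - 9 = (x - 1)(x + 9)
Common monic factor: x - 1


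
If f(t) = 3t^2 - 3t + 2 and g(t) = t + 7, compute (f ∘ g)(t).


Substitute g(t) into f:
f(g(t)) = 3*(t + 7)^2 + (-3)*(t + 7) + 2
(t + 7)^2 = t^2 + 14t + 49
Expand and combine: 3t^2 + 39t + 128


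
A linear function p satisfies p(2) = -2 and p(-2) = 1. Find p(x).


p(x) = mx + b. Using p(2)=-2, p(-2)=1:
m = (-2 - 1)/(2 + 2) = -3/4 = -3/4
b = -2 - m*(2) = -2 + 3/2 = -1/2
p(x) = -(3/4)x - (1/2)


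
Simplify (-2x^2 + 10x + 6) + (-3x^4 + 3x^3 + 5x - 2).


Align terms by degree and add:
  -2x^2 + 10x + 6
  -3x^4 + 3x^3 + 5x - 2
= -3x^4 + 3x^3 - 2x^2 + 15x + 4


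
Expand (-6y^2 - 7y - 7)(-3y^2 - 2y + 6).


Distribute each term of the first polynomial:
  (-6y^2)(-3y^2 - 2y + 6) = 18y^4 + 12y^3 - 36y^2
  (-7y)(-3y^2 - 2y + 6) = 21y^3 + 14y^2 - 42y
  (-7)(-3y^2 - 2y + 6) = 21y^2 + 14y - 42
Sum: 18y^4 + 33y^3 - y^2 - 28y - 42


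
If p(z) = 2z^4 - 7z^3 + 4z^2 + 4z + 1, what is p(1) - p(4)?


p(1) = 4
p(4) = 145
p(1) - p(4) = 4 - 145 = -141


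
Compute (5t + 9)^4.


Expand (5t + 9)^4 by repeated multiplication:
  (5t + 9)^2 = 25t^2 + 90t + 81
  (5t + 9)^3 = 125t^3 + 675t^2 + 1215t + 729
= 625t^4 + 4500t^3 + 12150t^2 + 14580t + 6561


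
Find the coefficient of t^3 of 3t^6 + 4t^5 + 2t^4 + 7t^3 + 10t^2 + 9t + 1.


Read off the coefficient of t^3: 7


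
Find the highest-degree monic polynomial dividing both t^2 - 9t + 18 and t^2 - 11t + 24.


Factor each:
  t^2 - 9t + 18 = (t - 3)(t - 6)
  t^2 - 11t + 24 = (t - 3)(t - 8)
Common monic factor: t - 3


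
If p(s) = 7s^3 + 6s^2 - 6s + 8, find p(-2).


Using direct substitution:
  7 * (-2)^3 = -56
  6 * (-2)^2 = 24
  -6 * (-2)^1 = 12
  constant: 8
Sum = -56 + 24 + 12 + 8 = -12


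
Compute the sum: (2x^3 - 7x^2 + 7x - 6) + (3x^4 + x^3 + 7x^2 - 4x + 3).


Align terms by degree and add:
  2x^3 - 7x^2 + 7x - 6
+ 3x^4 + x^3 + 7x^2 - 4x + 3
= 3x^4 + 3x^3 + 3x - 3


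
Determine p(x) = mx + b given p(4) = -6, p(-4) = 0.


p(x) = mx + b. Using p(4)=-6, p(-4)=0:
m = (-6)/(4 + 4) = -6/8 = -3/4
b = -6 - m*(4) = -6 + 3 = -3
p(x) = -(3/4)x - 3


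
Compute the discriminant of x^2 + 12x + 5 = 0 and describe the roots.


D = b^2 - 4ac = (12)^2 - 4(1)(5) = 144 - 20 = 124
Since D > 0: two distinct irrational roots


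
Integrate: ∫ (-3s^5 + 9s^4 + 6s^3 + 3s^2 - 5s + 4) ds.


Reverse power rule on each term:
  ∫ -3s^5 ds = -(1/2)s^6
  ∫ 9s^4 ds = (9/5)s^5
  ∫ 6s^3 ds = (3/2)s^4
  ∫ 3s^2 ds = s^3
  ∫ -5s ds = -(5/2)s^2
  ∫ 4 ds = 4s
F(s) = -(1/2)s^6 + (9/5)s^5 + (3/2)s^4 + s^3 - (5/2)s^2 + 4s + C


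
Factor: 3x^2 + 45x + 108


Roots satisfy r1 + r2 = -b/a = -15 and r1*r2 = c/a = 36.
So r1 = -3, r2 = -12.
3x^2 + 45x + 108 = 3(x - r1)(x - r2) = 3(x + 3)(x + 12)


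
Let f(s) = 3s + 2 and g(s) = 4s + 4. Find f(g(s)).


Substitute g(s) into f:
f(g(s)) = 3*(4s + 4) + 2
Expand and combine: 12s + 14


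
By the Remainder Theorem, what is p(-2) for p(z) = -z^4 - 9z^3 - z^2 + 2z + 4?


By the Remainder Theorem, the remainder equals p(-2):
  -1*(-2)^4 = -16
  -9*(-2)^3 = 72
  -1*(-2)^2 = -4
  2*(-2)^1 = -4
  constant: 4
Sum: -16 + 72 - 4 - 4 + 4 = 52


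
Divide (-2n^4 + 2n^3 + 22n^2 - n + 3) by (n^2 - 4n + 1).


(-2n^4 + 2n^3 + 22n^2 - n + 3) / (n^2 - 4n + 1)
Step 1: -2n^2 * (n^2 - 4n + 1) = -2n^4 + 8n^3 - 2n^2; subtract.
Step 2: -6n * (n^2 - 4n + 1) = -6n^3 + 24n^2 - 6n; subtract.
Step 3: 0 * (n^2 - 4n + 1) = 0; subtract.
Quotient: -2n^2 - 6n, Remainder: 5n + 3


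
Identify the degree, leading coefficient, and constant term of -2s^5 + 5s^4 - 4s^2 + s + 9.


Highest power of s is 5, with coefficient -2. Constant term is 9.
Degree = 5, leading coefficient = -2, constant term = 9


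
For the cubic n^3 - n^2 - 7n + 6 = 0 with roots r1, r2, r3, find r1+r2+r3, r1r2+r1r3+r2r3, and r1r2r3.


Monic cubic n^3+bn^2+cn+d=0: sum=-b, pairwise sum=c, product=-d.
b=-1, c=-7, d=6
r1+r2+r3 = 1
r1r2+r1r3+r2r3 = -7
r1r2r3 = -6


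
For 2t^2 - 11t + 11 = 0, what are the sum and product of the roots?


For at^2+bt+c=0: sum = -b/a, product = c/a.
a=2, b=-11, c=11
Sum = -(-11)/2 = 11/2
Product = (11)/2 = 11/2


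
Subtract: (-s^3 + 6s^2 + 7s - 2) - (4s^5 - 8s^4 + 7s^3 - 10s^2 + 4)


Distribute the minus sign:
  (-s^3 + 6s^2 + 7s - 2)
- (4s^5 - 8s^4 + 7s^3 - 10s^2 + 4)
Negate second polynomial: -4s^5 + 8s^4 - 7s^3 + 10s^2 - 4
Add: -4s^5 + 8s^4 - 8s^3 + 16s^2 + 7s - 6


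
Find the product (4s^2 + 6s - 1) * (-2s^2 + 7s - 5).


Distribute each term of the first polynomial:
  (4s^2)(-2s^2 + 7s - 5) = -8s^4 + 28s^3 - 20s^2
  (6s)(-2s^2 + 7s - 5) = -12s^3 + 42s^2 - 30s
  (-1)(-2s^2 + 7s - 5) = 2s^2 - 7s + 5
Sum: -8s^4 + 16s^3 + 24s^2 - 37s + 5


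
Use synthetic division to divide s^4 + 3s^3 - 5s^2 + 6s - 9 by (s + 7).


Synthetic division with c = -7. Coefficients: 1, 3, -5, 6, -9
Bring down 1.
  1 * -7 = -7; -7 + 3 = -4
  -4 * -7 = 28; 28 - 5 = 23
  23 * -7 = -161; -161 + 6 = -155
  -155 * -7 = 1085; 1085 - 9 = 1076
Quotient: s^3 - 4s^2 + 23s - 155, Remainder: 1076


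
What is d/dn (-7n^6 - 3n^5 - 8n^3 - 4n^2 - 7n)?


Apply the power rule term by term:
  d/dn(-7n^6) = -42n^5
  d/dn(-3n^5) = -15n^4
  d/dn(-8n^3) = -24n^2
  d/dn(-4n^2) = -8n
  d/dn(-7n) = -7
p'(n) = -42n^5 - 15n^4 - 24n^2 - 8n - 7


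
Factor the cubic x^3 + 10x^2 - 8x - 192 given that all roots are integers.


Try integer roots (divisors of -192). x=-6: p(-6)=0.
Divide out (x + 6): quotient is x^2 + 4x - 32.
Factor the quadratic: (x - 4)(x + 8)
Result: (x + 6)(x - 4)(x + 8)


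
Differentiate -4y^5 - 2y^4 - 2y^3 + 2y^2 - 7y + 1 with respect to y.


Apply the power rule term by term:
  d/dy(-4y^5) = -20y^4
  d/dy(-2y^4) = -8y^3
  d/dy(-2y^3) = -6y^2
  d/dy(2y^2) = 4y
  d/dy(-7y) = -7
  d/dy(1) = 0
p'(y) = -20y^4 - 8y^3 - 6y^2 + 4y - 7


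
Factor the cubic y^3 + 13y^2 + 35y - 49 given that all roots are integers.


Try integer roots (divisors of -49). y=1: p(1)=0.
Divide out (y - 1): quotient is y^2 + 14y + 49.
Factor the quadratic: (y + 7)(y + 7)
Result: (y - 1)(y + 7)(y + 7)


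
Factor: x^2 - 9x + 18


Roots satisfy r1 + r2 = -b/a = 9 and r1*r2 = c/a = 18.
So r1 = 6, r2 = 3.
x^2 - 9x + 18 = (x - r1)(x - r2) = (x - 6)(x - 3)


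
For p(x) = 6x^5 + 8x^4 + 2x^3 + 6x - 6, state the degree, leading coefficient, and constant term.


Highest power of x is 5, with coefficient 6. Constant term is -6.
Degree = 5, leading coefficient = 6, constant term = -6


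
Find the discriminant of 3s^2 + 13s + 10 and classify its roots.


D = b^2 - 4ac = (13)^2 - 4(3)(10) = 169 - 120 = 49
Since D > 0: two distinct rational roots


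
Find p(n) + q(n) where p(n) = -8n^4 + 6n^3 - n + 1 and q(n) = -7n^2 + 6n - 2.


Align terms by degree and add:
  -8n^4 + 6n^3 - n + 1
  -7n^2 + 6n - 2
= -8n^4 + 6n^3 - 7n^2 + 5n - 1


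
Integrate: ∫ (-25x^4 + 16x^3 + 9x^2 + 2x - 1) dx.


Reverse power rule on each term:
  ∫ -25x^4 dx = -5x^5
  ∫ 16x^3 dx = 4x^4
  ∫ 9x^2 dx = 3x^3
  ∫ 2x dx = x^2
  ∫ -1 dx = -x
F(x) = -5x^5 + 4x^4 + 3x^3 + x^2 - x + C
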